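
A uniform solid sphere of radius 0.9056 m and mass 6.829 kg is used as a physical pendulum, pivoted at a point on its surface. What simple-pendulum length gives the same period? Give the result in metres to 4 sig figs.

The equivalent simple-pendulum length is L_eq = I/(md), where I is about the pivot and d = 0.90560 m.
I_cm = (2/5)mR² = 2.2402 kg·m², so I = I_cm + md² = 2.2402 + 5.6005 = 7.8408 kg·m².
L_eq = 7.8408/(6.829 × 0.90560) = 1.268 m.

1.268 m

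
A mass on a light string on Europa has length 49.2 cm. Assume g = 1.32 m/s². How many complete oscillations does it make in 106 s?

T = 2π√(L/g) = 2π√(0.492/1.32) = 3.836 s.
Number of complete oscillations = ⌊106/3.836⌋ = ⌊27.63⌋ = 27.

27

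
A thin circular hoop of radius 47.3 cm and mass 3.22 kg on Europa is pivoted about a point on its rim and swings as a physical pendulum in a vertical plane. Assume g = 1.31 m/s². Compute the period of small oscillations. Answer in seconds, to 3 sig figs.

5.34 s

I_cm = mr² = 0.7204 kg·m². The pivot is at distance d = 0.473 m from the centre of mass.
By the parallel-axis theorem, I = I_cm + md² = 0.7204 + 0.7204 = 1.441 kg·m².
T = 2π√(I/(mgd)) = 2π√(1.441/(3.22 × 1.31 × 0.473)) = 5.34 s.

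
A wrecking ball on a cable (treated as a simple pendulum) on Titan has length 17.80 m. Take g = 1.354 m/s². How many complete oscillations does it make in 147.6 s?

T = 2π√(L/g) = 2π√(17.80/1.354) = 22.781 s.
Number of complete oscillations = ⌊147.6/22.781⌋ = ⌊6.4790⌋ = 6.

6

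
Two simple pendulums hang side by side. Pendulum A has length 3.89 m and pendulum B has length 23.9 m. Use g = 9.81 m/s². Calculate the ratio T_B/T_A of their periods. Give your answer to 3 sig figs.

2.48

T ∝ √L, so T_B/T_A = √(L_B/L_A) = √(23.9/3.89) = 2.48.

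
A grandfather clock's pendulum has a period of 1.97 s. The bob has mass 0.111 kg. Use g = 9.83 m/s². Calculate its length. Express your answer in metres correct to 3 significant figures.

From T = 2π√(L/g), L = gT²/(4π²) = 9.83 × 1.970²/(4π²) = 0.966 m.

0.966 m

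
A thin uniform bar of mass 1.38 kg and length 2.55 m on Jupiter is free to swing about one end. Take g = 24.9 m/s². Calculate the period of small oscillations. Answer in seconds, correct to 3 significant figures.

1.64 s

For a physical pendulum T = 2π√(I/(mgd)), with d = 1.275 m from pivot to centre of mass.
I_cm = mL²/12 = 1.38 × 2.55²/12 = 0.7478 kg·m²; I = I_cm + md² = 0.7478 + 1.38 × 1.275² = 2.991 kg·m².
T = 2π√(2.991/(1.38 × 24.9 × 1.275)) = 1.64 s.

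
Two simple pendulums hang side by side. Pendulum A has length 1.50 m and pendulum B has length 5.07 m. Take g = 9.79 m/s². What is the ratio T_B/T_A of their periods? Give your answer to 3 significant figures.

1.84

T ∝ √L, so T_B/T_A = √(L_B/L_A) = √(5.07/1.50) = 1.84.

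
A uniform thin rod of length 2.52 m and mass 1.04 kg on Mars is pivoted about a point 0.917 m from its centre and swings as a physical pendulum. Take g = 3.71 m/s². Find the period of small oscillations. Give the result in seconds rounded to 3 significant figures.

For a physical pendulum T = 2π√(I/(mgd)), with d = 0.9170 m from pivot to centre of mass.
I_cm = mL²/12 = 1.04 × 2.52²/12 = 0.5504 kg·m²; I = I_cm + md² = 0.5504 + 1.04 × 0.9170² = 1.425 kg·m².
T = 2π√(1.425/(1.04 × 3.71 × 0.9170)) = 3.99 s.

3.99 s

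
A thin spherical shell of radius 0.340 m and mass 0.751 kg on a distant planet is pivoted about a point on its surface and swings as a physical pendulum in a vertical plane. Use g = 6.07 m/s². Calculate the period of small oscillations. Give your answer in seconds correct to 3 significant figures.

I_cm = (2/3)mr² = 0.05788 kg·m². The pivot is at distance d = 0.340 m from the centre of mass.
By the parallel-axis theorem, I = I_cm + md² = 0.05788 + 0.08682 = 0.1447 kg·m².
T = 2π√(I/(mgd)) = 2π√(0.1447/(0.751 × 6.07 × 0.340)) = 1.92 s.

1.92 s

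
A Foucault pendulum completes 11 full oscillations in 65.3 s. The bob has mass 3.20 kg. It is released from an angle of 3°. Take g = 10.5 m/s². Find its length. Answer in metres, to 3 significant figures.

T = 65.3/11 = 5.936 s.
From T = 2π√(L/g), L = gT²/(4π²) = 10.5 × 5.936²/(4π²) = 9.37 m.

9.37 m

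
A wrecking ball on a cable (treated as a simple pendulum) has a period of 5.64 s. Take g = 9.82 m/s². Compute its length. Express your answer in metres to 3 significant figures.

7.91 m

From T = 2π√(L/g), L = gT²/(4π²) = 9.82 × 5.640²/(4π²) = 7.91 m.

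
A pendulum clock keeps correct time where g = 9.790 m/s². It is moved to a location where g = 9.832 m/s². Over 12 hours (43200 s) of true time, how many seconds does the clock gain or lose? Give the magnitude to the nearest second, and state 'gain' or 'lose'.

gain 93 s

The clock's period scales as T ∝ 1/√g, so T'/T = √(9.790/9.832) = 0.997862.
In 43200 s of true time the clock registers 43200/0.997862 = 43292.6 s, so it gains 93 s.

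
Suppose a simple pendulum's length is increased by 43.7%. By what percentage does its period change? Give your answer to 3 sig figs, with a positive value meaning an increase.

19.9%

T ∝ √L, so T'/T = √(1.437) = 1.199.
Percentage change in T = (1.199 − 1) × 100% = 19.9%.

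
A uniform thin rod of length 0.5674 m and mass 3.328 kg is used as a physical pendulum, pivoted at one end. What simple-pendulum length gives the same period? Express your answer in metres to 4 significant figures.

The equivalent simple-pendulum length is L_eq = I/(md), where I is about the pivot and d = 0.28370 m.
I_cm = (1/12)mL² = 0.089285 kg·m², so I = I_cm + md² = 0.089285 + 0.26786 = 0.35714 kg·m².
L_eq = 0.35714/(3.328 × 0.28370) = 0.3783 m.

0.3783 m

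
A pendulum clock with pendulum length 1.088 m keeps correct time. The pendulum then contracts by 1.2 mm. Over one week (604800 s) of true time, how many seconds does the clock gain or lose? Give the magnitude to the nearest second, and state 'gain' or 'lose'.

T ∝ √L, so T'/T = √(1.08680/1.088) = 0.999448.
In 604800 s of true time the clock registers 604800/0.999448 = 605133.8 s, so it gains 334 s.

gain 334 s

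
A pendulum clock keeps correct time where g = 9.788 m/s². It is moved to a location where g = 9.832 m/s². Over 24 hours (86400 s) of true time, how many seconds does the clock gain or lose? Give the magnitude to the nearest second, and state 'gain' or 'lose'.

The clock's period scales as T ∝ 1/√g, so T'/T = √(9.788/9.832) = 0.997760.
In 86400 s of true time the clock registers 86400/0.997760 = 86594.0 s, so it gains 194 s.

gain 194 s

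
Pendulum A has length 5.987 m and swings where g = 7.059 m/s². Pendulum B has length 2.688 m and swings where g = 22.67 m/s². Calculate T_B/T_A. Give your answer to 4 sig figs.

0.3739

T = 2π√(L/g), so T_B/T_A = √((L_B/g_B)/(L_A/g_A)) = √((2.688/22.67)/(5.987/7.059)) = 0.3739.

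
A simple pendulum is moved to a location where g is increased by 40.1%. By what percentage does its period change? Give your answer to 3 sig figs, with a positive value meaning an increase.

-15.5%

T ∝ 1/√g, so T'/T = 1/√(1.401) = 0.8449.
Percentage change in T = (0.8449 − 1) × 100% = -15.5%.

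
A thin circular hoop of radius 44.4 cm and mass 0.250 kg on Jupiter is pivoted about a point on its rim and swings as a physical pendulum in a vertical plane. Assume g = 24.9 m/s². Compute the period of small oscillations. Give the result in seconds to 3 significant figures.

1.19 s

I_cm = mr² = 0.04928 kg·m². The pivot is at distance d = 0.444 m from the centre of mass.
By the parallel-axis theorem, I = I_cm + md² = 0.04928 + 0.04928 = 0.09857 kg·m².
T = 2π√(I/(mgd)) = 2π√(0.09857/(0.250 × 24.9 × 0.444)) = 1.19 s.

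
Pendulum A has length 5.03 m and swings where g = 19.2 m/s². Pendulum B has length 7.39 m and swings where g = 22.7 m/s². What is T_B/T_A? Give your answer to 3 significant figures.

1.11

T = 2π√(L/g), so T_B/T_A = √((L_B/g_B)/(L_A/g_A)) = √((7.39/22.7)/(5.03/19.2)) = 1.11.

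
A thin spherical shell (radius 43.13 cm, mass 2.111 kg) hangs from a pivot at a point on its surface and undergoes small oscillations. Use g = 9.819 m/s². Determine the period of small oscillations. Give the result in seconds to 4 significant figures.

1.700 s

I_cm = (2/3)mr² = 0.26179 kg·m². The pivot is at distance d = 0.4313 m from the centre of mass.
By the parallel-axis theorem, I = I_cm + md² = 0.26179 + 0.39269 = 0.65448 kg·m².
T = 2π√(I/(mgd)) = 2π√(0.65448/(2.111 × 9.819 × 0.4313)) = 1.700 s.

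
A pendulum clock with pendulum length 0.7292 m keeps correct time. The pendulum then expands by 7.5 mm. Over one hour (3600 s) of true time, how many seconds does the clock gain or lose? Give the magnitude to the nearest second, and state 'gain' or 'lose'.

T ∝ √L, so T'/T = √(0.73670/0.7292) = 1.00513.
In 3600 s of true time the clock registers 3600/1.00513 = 3581.6 s, so it loses 18 s.

lose 18 s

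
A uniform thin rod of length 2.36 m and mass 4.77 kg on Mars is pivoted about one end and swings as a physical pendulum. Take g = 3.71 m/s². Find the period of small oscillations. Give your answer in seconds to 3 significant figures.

For a physical pendulum T = 2π√(I/(mgd)), with d = 1.180 m from pivot to centre of mass.
I_cm = mL²/12 = 4.77 × 2.36²/12 = 2.214 kg·m²; I = I_cm + md² = 2.214 + 4.77 × 1.180² = 8.856 kg·m².
T = 2π√(8.856/(4.77 × 3.71 × 1.180)) = 4.09 s.

4.09 s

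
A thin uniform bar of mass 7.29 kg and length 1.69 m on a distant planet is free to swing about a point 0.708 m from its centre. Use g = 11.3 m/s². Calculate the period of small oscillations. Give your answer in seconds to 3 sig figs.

1.91 s

For a physical pendulum T = 2π√(I/(mgd)), with d = 0.7080 m from pivot to centre of mass.
I_cm = mL²/12 = 7.29 × 1.69²/12 = 1.735 kg·m²; I = I_cm + md² = 1.735 + 7.29 × 0.7080² = 5.389 kg·m².
T = 2π√(5.389/(7.29 × 11.3 × 0.7080)) = 1.91 s.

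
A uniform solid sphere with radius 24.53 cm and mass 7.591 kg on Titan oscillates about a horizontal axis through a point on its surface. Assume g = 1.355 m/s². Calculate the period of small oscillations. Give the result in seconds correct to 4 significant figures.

I_cm = (2/5)mr² = 0.18271 kg·m². The pivot is at distance d = 0.2453 m from the centre of mass.
By the parallel-axis theorem, I = I_cm + md² = 0.18271 + 0.45677 = 0.63947 kg·m².
T = 2π√(I/(mgd)) = 2π√(0.63947/(7.591 × 1.355 × 0.2453)) = 3.163 s.

3.163 s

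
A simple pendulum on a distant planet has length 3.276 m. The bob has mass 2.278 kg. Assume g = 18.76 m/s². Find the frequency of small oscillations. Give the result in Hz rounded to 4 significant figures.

T = 2π√(L/g) = 2π√(3.276/18.76) = 2.6256 s, so f = 1/T = 0.3809 Hz.

0.3809 Hz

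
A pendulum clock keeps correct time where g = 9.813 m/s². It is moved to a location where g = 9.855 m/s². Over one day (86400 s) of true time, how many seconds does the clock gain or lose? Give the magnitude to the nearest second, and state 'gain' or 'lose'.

gain 185 s

The clock's period scales as T ∝ 1/√g, so T'/T = √(9.813/9.855) = 0.997867.
In 86400 s of true time the clock registers 86400/0.997867 = 86584.7 s, so it gains 185 s.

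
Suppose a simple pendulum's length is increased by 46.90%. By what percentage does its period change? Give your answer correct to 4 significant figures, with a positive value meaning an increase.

21.20%

T ∝ √L, so T'/T = √(1.4690) = 1.2120.
Percentage change in T = (1.2120 − 1) × 100% = 21.20%.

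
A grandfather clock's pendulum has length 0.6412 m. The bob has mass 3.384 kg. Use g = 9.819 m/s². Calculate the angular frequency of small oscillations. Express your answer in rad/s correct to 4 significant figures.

ω = √(g/L) = √(9.819/0.6412) = 3.913 rad/s.

3.913 rad/s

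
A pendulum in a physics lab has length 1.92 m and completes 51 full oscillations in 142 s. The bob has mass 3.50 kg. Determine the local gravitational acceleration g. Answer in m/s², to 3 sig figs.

T = 142/51 = 2.784 s.
From T = 2π√(L/g), g = 4π²L/T² = 4π² × 1.92/2.784² = 9.78 m/s².

9.78 m/s²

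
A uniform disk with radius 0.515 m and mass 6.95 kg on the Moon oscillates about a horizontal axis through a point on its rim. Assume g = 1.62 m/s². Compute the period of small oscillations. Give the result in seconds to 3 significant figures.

4.34 s

I_cm = ½mr² = 0.9217 kg·m². The pivot is at distance d = 0.515 m from the centre of mass.
By the parallel-axis theorem, I = I_cm + md² = 0.9217 + 1.843 = 2.765 kg·m².
T = 2π√(I/(mgd)) = 2π√(2.765/(6.95 × 1.62 × 0.515)) = 4.34 s.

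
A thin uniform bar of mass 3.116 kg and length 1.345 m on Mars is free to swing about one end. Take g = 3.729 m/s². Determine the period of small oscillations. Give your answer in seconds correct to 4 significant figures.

For a physical pendulum T = 2π√(I/(mgd)), with d = 0.67250 m from pivot to centre of mass.
I_cm = mL²/12 = 3.116 × 1.345²/12 = 0.46974 kg·m²; I = I_cm + md² = 0.46974 + 3.116 × 0.67250² = 1.8790 kg·m².
T = 2π√(1.8790/(3.116 × 3.729 × 0.67250)) = 3.081 s.

3.081 s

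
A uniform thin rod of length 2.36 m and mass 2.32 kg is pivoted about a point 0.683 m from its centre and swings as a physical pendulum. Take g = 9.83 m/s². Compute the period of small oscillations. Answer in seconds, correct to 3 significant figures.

For a physical pendulum T = 2π√(I/(mgd)), with d = 0.6830 m from pivot to centre of mass.
I_cm = mL²/12 = 2.32 × 2.36²/12 = 1.077 kg·m²; I = I_cm + md² = 1.077 + 2.32 × 0.6830² = 2.159 kg·m².
T = 2π√(2.159/(2.32 × 9.83 × 0.6830)) = 2.34 s.

2.34 s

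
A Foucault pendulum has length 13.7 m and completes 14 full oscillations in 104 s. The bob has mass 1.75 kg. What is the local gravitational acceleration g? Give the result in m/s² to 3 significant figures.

T = 104/14 = 7.429 s.
From T = 2π√(L/g), g = 4π²L/T² = 4π² × 13.7/7.429² = 9.80 m/s².

9.80 m/s²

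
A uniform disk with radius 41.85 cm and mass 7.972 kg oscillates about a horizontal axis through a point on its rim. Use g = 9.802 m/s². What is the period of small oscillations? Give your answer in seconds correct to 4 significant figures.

1.590 s

I_cm = ½mr² = 0.69812 kg·m². The pivot is at distance d = 0.4185 m from the centre of mass.
By the parallel-axis theorem, I = I_cm + md² = 0.69812 + 1.3962 = 2.0944 kg·m².
T = 2π√(I/(mgd)) = 2π√(2.0944/(7.972 × 9.802 × 0.4185)) = 1.590 s.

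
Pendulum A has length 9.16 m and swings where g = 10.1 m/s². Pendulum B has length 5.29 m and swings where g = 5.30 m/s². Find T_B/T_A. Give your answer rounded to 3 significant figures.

1.05

T = 2π√(L/g), so T_B/T_A = √((L_B/g_B)/(L_A/g_A)) = √((5.29/5.30)/(9.16/10.1)) = 1.05.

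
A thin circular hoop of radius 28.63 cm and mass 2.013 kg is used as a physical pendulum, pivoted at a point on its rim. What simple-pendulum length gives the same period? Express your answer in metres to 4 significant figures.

0.5726 m

The equivalent simple-pendulum length is L_eq = I/(md), where I is about the pivot and d = 0.28630 m.
I_cm = mR² = 0.16500 kg·m², so I = I_cm + md² = 0.16500 + 0.16500 = 0.33000 kg·m².
L_eq = 0.33000/(2.013 × 0.28630) = 0.5726 m.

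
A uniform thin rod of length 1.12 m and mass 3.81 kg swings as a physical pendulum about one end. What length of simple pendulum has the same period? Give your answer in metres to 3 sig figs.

The equivalent simple-pendulum length is L_eq = I/(md), where I is about the pivot and d = 0.5600 m.
I_cm = (1/12)mL² = 0.3983 kg·m², so I = I_cm + md² = 0.3983 + 1.195 = 1.593 kg·m².
L_eq = 1.593/(3.81 × 0.5600) = 0.747 m.

0.747 m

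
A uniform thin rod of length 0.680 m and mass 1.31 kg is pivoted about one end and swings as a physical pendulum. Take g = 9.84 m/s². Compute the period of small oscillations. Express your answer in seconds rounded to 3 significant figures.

1.35 s

For a physical pendulum T = 2π√(I/(mgd)), with d = 0.3400 m from pivot to centre of mass.
I_cm = mL²/12 = 1.31 × 0.680²/12 = 0.05048 kg·m²; I = I_cm + md² = 0.05048 + 1.31 × 0.3400² = 0.2019 kg·m².
T = 2π√(0.2019/(1.31 × 9.84 × 0.3400)) = 1.35 s.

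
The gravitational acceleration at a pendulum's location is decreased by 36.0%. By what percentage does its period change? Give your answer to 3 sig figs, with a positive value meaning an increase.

T ∝ 1/√g, so T'/T = 1/√(0.6400) = 1.250.
Percentage change in T = (1.250 − 1) × 100% = 25.0%.

25.0%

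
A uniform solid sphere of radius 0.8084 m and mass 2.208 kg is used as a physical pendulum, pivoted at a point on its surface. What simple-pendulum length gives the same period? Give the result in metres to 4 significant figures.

The equivalent simple-pendulum length is L_eq = I/(md), where I is about the pivot and d = 0.80840 m.
I_cm = (2/5)mR² = 0.57718 kg·m², so I = I_cm + md² = 0.57718 + 1.4430 = 2.0201 kg·m².
L_eq = 2.0201/(2.208 × 0.80840) = 1.132 m.

1.132 m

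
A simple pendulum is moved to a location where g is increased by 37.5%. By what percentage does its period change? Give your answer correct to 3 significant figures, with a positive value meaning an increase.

-14.7%

T ∝ 1/√g, so T'/T = 1/√(1.375) = 0.8528.
Percentage change in T = (0.8528 − 1) × 100% = -14.7%.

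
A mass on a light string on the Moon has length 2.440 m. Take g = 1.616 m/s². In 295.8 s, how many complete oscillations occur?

38

T = 2π√(L/g) = 2π√(2.440/1.616) = 7.7207 s.
Number of complete oscillations = ⌊295.8/7.7207⌋ = ⌊38.313⌋ = 38.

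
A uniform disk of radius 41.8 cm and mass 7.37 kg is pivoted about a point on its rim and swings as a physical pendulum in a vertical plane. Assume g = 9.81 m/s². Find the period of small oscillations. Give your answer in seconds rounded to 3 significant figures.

1.59 s

I_cm = ½mr² = 0.6439 kg·m². The pivot is at distance d = 0.418 m from the centre of mass.
By the parallel-axis theorem, I = I_cm + md² = 0.6439 + 1.288 = 1.932 kg·m².
T = 2π√(I/(mgd)) = 2π√(1.932/(7.37 × 9.81 × 0.418)) = 1.59 s.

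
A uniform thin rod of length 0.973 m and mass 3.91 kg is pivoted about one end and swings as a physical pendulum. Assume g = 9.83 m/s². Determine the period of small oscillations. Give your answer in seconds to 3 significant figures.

For a physical pendulum T = 2π√(I/(mgd)), with d = 0.4865 m from pivot to centre of mass.
I_cm = mL²/12 = 3.91 × 0.973²/12 = 0.3085 kg·m²; I = I_cm + md² = 0.3085 + 3.91 × 0.4865² = 1.234 kg·m².
T = 2π√(1.234/(3.91 × 9.83 × 0.4865)) = 1.61 s.

1.61 s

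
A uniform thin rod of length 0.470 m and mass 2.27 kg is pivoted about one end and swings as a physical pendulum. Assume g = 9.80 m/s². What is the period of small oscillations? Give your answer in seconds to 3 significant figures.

1.12 s

For a physical pendulum T = 2π√(I/(mgd)), with d = 0.2350 m from pivot to centre of mass.
I_cm = mL²/12 = 2.27 × 0.470²/12 = 0.04179 kg·m²; I = I_cm + md² = 0.04179 + 2.27 × 0.2350² = 0.1671 kg·m².
T = 2π√(0.1671/(2.27 × 9.80 × 0.2350)) = 1.12 s.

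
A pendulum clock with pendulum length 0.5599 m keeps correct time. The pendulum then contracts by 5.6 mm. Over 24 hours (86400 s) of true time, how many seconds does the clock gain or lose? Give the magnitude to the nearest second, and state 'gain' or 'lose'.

gain 435 s

T ∝ √L, so T'/T = √(0.55430/0.5599) = 0.994987.
In 86400 s of true time the clock registers 86400/0.994987 = 86835.3 s, so it gains 435 s.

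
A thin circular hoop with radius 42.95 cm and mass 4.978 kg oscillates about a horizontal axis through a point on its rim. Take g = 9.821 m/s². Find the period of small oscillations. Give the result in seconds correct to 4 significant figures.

1.858 s

I_cm = mr² = 0.91829 kg·m². The pivot is at distance d = 0.4295 m from the centre of mass.
By the parallel-axis theorem, I = I_cm + md² = 0.91829 + 0.91829 = 1.8366 kg·m².
T = 2π√(I/(mgd)) = 2π√(1.8366/(4.978 × 9.821 × 0.4295)) = 1.858 s.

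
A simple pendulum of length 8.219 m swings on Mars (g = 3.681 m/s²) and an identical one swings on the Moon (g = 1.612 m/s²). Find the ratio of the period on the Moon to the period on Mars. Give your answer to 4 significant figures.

1.511

T ∝ 1/√g, so T₂/T₁ = √(g₁/g₂) = √(3.681/1.612) = 1.511.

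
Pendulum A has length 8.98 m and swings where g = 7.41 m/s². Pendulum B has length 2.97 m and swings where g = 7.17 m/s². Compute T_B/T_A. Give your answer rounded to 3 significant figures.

T = 2π√(L/g), so T_B/T_A = √((L_B/g_B)/(L_A/g_A)) = √((2.97/7.17)/(8.98/7.41)) = 0.585.

0.585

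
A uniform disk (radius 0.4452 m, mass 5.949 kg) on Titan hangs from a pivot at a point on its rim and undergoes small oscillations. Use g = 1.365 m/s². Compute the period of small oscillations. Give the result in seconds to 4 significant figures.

I_cm = ½mr² = 0.58955 kg·m². The pivot is at distance d = 0.4452 m from the centre of mass.
By the parallel-axis theorem, I = I_cm + md² = 0.58955 + 1.1791 = 1.7687 kg·m².
T = 2π√(I/(mgd)) = 2π√(1.7687/(5.949 × 1.365 × 0.4452)) = 4.395 s.

4.395 s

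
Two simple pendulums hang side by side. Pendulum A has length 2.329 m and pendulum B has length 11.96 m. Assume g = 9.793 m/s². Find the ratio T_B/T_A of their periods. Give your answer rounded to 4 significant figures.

T ∝ √L, so T_B/T_A = √(L_B/L_A) = √(11.96/2.329) = 2.266.

2.266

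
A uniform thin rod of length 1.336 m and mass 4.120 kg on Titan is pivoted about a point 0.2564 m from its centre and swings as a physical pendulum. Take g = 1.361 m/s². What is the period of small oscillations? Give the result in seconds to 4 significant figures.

4.926 s

For a physical pendulum T = 2π√(I/(mgd)), with d = 0.25640 m from pivot to centre of mass.
I_cm = mL²/12 = 4.120 × 1.336²/12 = 0.61281 kg·m²; I = I_cm + md² = 0.61281 + 4.120 × 0.25640² = 0.88367 kg·m².
T = 2π√(0.88367/(4.120 × 1.361 × 0.25640)) = 4.926 s.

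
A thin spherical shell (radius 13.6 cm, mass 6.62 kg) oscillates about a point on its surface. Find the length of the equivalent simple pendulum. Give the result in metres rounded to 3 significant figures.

The equivalent simple-pendulum length is L_eq = I/(md), where I is about the pivot and d = 0.1360 m.
I_cm = (2/3)mR² = 0.08163 kg·m², so I = I_cm + md² = 0.08163 + 0.1224 = 0.2041 kg·m².
L_eq = 0.2041/(6.62 × 0.1360) = 0.227 m.

0.227 m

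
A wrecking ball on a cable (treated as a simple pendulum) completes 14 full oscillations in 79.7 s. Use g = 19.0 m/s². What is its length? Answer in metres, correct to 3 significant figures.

T = 79.7/14 = 5.693 s.
From T = 2π√(L/g), L = gT²/(4π²) = 19.0 × 5.693²/(4π²) = 15.6 m.

15.6 m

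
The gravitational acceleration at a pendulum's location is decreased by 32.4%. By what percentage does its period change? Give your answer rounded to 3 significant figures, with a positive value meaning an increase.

T ∝ 1/√g, so T'/T = 1/√(0.6760) = 1.216.
Percentage change in T = (1.216 − 1) × 100% = 21.6%.

21.6%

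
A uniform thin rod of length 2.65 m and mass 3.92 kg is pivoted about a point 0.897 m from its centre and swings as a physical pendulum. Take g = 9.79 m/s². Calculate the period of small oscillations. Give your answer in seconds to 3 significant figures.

For a physical pendulum T = 2π√(I/(mgd)), with d = 0.8970 m from pivot to centre of mass.
I_cm = mL²/12 = 3.92 × 2.65²/12 = 2.294 kg·m²; I = I_cm + md² = 2.294 + 3.92 × 0.8970² = 5.448 kg·m².
T = 2π√(5.448/(3.92 × 9.79 × 0.8970)) = 2.50 s.

2.50 s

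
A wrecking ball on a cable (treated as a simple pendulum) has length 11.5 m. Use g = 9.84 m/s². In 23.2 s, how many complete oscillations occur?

T = 2π√(L/g) = 2π√(11.5/9.84) = 6.793 s.
Number of complete oscillations = ⌊23.2/6.793⌋ = ⌊3.416⌋ = 3.

3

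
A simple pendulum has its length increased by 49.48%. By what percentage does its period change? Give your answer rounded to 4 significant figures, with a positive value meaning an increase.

22.26%

T ∝ √L, so T'/T = √(1.4948) = 1.2226.
Percentage change in T = (1.2226 − 1) × 100% = 22.26%.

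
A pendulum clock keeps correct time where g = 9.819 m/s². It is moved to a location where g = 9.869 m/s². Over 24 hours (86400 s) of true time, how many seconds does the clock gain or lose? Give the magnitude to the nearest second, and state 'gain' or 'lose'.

The clock's period scales as T ∝ 1/√g, so T'/T = √(9.819/9.869) = 0.997464.
In 86400 s of true time the clock registers 86400/0.997464 = 86619.7 s, so it gains 220 s.

gain 220 s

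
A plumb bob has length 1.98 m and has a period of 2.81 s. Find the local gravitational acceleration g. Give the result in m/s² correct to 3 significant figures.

From T = 2π√(L/g), g = 4π²L/T² = 4π² × 1.98/2.810² = 9.90 m/s².

9.90 m/s²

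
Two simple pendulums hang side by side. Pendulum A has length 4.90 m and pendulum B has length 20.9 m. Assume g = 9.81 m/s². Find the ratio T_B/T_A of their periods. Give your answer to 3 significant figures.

2.07

T ∝ √L, so T_B/T_A = √(L_B/L_A) = √(20.9/4.90) = 2.07.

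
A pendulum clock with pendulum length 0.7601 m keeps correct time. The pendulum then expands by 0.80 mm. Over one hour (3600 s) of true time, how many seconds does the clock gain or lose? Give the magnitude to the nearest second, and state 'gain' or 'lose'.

lose 2 s

T ∝ √L, so T'/T = √(0.76090/0.7601) = 1.00053.
In 3600 s of true time the clock registers 3600/1.00053 = 3598.1 s, so it loses 2 s.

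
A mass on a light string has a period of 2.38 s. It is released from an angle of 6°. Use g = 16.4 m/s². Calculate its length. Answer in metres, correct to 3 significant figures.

From T = 2π√(L/g), L = gT²/(4π²) = 16.4 × 2.380²/(4π²) = 2.35 m.

2.35 m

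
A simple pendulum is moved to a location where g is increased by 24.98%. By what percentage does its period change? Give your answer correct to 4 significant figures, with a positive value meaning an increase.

T ∝ 1/√g, so T'/T = 1/√(1.2498) = 0.89450.
Percentage change in T = (0.89450 − 1) × 100% = -10.55%.

-10.55%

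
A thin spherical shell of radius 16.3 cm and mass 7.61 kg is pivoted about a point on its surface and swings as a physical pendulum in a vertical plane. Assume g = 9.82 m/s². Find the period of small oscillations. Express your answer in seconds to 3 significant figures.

I_cm = (2/3)mr² = 0.1348 kg·m². The pivot is at distance d = 0.163 m from the centre of mass.
By the parallel-axis theorem, I = I_cm + md² = 0.1348 + 0.2022 = 0.3370 kg·m².
T = 2π√(I/(mgd)) = 2π√(0.3370/(7.61 × 9.82 × 0.163)) = 1.05 s.

1.05 s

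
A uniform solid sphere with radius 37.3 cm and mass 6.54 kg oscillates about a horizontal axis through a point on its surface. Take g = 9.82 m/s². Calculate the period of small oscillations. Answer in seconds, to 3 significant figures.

1.45 s

I_cm = (2/5)mr² = 0.3640 kg·m². The pivot is at distance d = 0.373 m from the centre of mass.
By the parallel-axis theorem, I = I_cm + md² = 0.3640 + 0.9099 = 1.274 kg·m².
T = 2π√(I/(mgd)) = 2π√(1.274/(6.54 × 9.82 × 0.373)) = 1.45 s.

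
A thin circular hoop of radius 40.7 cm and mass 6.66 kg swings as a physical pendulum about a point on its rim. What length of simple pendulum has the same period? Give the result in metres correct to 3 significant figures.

The equivalent simple-pendulum length is L_eq = I/(md), where I is about the pivot and d = 0.4070 m.
I_cm = mR² = 1.103 kg·m², so I = I_cm + md² = 1.103 + 1.103 = 2.206 kg·m².
L_eq = 2.206/(6.66 × 0.4070) = 0.814 m.

0.814 m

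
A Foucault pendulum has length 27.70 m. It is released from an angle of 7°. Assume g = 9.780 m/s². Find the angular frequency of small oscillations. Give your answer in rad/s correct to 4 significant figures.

ω = √(g/L) = √(9.780/27.70) = 0.5942 rad/s.

0.5942 rad/s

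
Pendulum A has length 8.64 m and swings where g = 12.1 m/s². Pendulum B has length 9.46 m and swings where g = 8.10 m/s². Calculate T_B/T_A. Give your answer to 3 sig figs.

T = 2π√(L/g), so T_B/T_A = √((L_B/g_B)/(L_A/g_A)) = √((9.46/8.10)/(8.64/12.1)) = 1.28.

1.28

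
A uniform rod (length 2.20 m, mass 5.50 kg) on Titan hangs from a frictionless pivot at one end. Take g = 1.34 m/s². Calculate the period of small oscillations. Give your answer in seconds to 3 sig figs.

6.57 s

For a physical pendulum T = 2π√(I/(mgd)), with d = 1.100 m from pivot to centre of mass.
I_cm = mL²/12 = 5.50 × 2.20²/12 = 2.218 kg·m²; I = I_cm + md² = 2.218 + 5.50 × 1.100² = 8.873 kg·m².
T = 2π√(8.873/(5.50 × 1.34 × 1.100)) = 6.57 s.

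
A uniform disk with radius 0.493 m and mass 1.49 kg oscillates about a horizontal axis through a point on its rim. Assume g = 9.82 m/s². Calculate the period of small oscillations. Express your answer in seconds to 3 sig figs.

1.72 s

I_cm = ½mr² = 0.1811 kg·m². The pivot is at distance d = 0.493 m from the centre of mass.
By the parallel-axis theorem, I = I_cm + md² = 0.1811 + 0.3621 = 0.5432 kg·m².
T = 2π√(I/(mgd)) = 2π√(0.5432/(1.49 × 9.82 × 0.493)) = 1.72 s.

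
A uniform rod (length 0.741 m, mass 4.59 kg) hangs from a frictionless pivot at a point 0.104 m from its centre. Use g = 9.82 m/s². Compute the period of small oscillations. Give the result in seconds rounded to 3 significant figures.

For a physical pendulum T = 2π√(I/(mgd)), with d = 0.1040 m from pivot to centre of mass.
I_cm = mL²/12 = 4.59 × 0.741²/12 = 0.2100 kg·m²; I = I_cm + md² = 0.2100 + 4.59 × 0.1040² = 0.2597 kg·m².
T = 2π√(0.2597/(4.59 × 9.82 × 0.1040)) = 1.48 s.

1.48 s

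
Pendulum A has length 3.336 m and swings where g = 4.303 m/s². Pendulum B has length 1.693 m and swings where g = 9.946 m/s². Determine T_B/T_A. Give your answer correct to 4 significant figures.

0.4686

T = 2π√(L/g), so T_B/T_A = √((L_B/g_B)/(L_A/g_A)) = √((1.693/9.946)/(3.336/4.303)) = 0.4686.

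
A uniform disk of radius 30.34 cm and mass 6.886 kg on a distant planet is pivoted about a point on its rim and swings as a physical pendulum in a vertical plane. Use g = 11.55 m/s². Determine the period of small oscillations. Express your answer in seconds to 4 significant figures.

1.247 s

I_cm = ½mr² = 0.31693 kg·m². The pivot is at distance d = 0.3034 m from the centre of mass.
By the parallel-axis theorem, I = I_cm + md² = 0.31693 + 0.63387 = 0.95080 kg·m².
T = 2π√(I/(mgd)) = 2π√(0.95080/(6.886 × 11.55 × 0.3034)) = 1.247 s.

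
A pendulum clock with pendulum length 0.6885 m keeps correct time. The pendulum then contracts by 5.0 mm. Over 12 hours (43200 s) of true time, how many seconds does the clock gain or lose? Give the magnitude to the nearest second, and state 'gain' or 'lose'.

gain 158 s

T ∝ √L, so T'/T = √(0.68350/0.6885) = 0.996362.
In 43200 s of true time the clock registers 43200/0.996362 = 43357.7 s, so it gains 158 s.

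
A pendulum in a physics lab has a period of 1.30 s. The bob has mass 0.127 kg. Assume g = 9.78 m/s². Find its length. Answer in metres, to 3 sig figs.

From T = 2π√(L/g), L = gT²/(4π²) = 9.78 × 1.300²/(4π²) = 0.419 m.

0.419 m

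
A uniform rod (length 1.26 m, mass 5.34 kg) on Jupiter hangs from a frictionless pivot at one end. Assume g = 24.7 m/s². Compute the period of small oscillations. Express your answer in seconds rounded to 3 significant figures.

1.16 s

For a physical pendulum T = 2π√(I/(mgd)), with d = 0.6300 m from pivot to centre of mass.
I_cm = mL²/12 = 5.34 × 1.26²/12 = 0.7065 kg·m²; I = I_cm + md² = 0.7065 + 5.34 × 0.6300² = 2.826 kg·m².
T = 2π√(2.826/(5.34 × 24.7 × 0.6300)) = 1.16 s.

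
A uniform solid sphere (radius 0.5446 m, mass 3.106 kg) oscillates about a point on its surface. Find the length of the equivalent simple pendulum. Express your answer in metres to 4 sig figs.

The equivalent simple-pendulum length is L_eq = I/(md), where I is about the pivot and d = 0.54460 m.
I_cm = (2/5)mR² = 0.36848 kg·m², so I = I_cm + md² = 0.36848 + 0.92121 = 1.2897 kg·m².
L_eq = 1.2897/(3.106 × 0.54460) = 0.7624 m.

0.7624 m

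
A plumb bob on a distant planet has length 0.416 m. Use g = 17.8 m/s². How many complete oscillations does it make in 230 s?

T = 2π√(L/g) = 2π√(0.416/17.8) = 0.9605 s.
Number of complete oscillations = ⌊230/0.9605⌋ = ⌊239.4⌋ = 239.

239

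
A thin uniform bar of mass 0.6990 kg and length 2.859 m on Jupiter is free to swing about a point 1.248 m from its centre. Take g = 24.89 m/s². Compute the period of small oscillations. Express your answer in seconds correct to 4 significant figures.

For a physical pendulum T = 2π√(I/(mgd)), with d = 1.2480 m from pivot to centre of mass.
I_cm = mL²/12 = 0.6990 × 2.859²/12 = 0.47613 kg·m²; I = I_cm + md² = 0.47613 + 0.6990 × 1.2480² = 1.5648 kg·m².
T = 2π√(1.5648/(0.6990 × 24.89 × 1.2480)) = 1.687 s.

1.687 s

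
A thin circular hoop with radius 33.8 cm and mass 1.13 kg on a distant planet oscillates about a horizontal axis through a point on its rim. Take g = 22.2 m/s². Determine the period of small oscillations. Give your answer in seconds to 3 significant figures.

1.10 s

I_cm = mr² = 0.1291 kg·m². The pivot is at distance d = 0.338 m from the centre of mass.
By the parallel-axis theorem, I = I_cm + md² = 0.1291 + 0.1291 = 0.2582 kg·m².
T = 2π√(I/(mgd)) = 2π√(0.2582/(1.13 × 22.2 × 0.338)) = 1.10 s.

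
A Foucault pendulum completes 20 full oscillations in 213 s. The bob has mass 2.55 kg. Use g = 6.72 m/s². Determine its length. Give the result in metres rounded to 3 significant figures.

T = 213/20 = 10.65 s.
From T = 2π√(L/g), L = gT²/(4π²) = 6.72 × 10.65²/(4π²) = 19.3 m.

19.3 m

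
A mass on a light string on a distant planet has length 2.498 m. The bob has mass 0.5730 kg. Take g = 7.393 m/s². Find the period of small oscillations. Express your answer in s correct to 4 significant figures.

3.652 s

T = 2π√(L/g) = 2π√(2.498/7.393) = 2π × 0.58128 = 3.652 s.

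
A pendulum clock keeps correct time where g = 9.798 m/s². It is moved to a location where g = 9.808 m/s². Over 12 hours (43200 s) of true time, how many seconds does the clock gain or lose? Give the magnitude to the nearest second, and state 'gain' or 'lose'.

gain 22 s

The clock's period scales as T ∝ 1/√g, so T'/T = √(9.798/9.808) = 0.999490.
In 43200 s of true time the clock registers 43200/0.999490 = 43222.0 s, so it gains 22 s.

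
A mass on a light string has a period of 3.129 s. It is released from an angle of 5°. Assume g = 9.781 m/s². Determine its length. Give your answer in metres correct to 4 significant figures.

From T = 2π√(L/g), L = gT²/(4π²) = 9.781 × 3.1290²/(4π²) = 2.426 m.

2.426 m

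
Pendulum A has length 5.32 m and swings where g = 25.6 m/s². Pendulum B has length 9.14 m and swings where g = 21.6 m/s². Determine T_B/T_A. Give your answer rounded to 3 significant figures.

T = 2π√(L/g), so T_B/T_A = √((L_B/g_B)/(L_A/g_A)) = √((9.14/21.6)/(5.32/25.6)) = 1.43.

1.43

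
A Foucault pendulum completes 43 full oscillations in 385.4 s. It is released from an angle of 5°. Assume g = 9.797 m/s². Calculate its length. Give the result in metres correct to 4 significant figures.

19.94 m

T = 385.4/43 = 8.9628 s.
From T = 2π√(L/g), L = gT²/(4π²) = 9.797 × 8.9628²/(4π²) = 19.94 m.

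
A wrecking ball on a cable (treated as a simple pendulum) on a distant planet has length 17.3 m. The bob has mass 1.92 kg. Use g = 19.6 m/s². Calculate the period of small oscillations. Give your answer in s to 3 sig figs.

T = 2π√(L/g) = 2π√(17.3/19.6) = 2π × 0.9395 = 5.90 s.

5.90 s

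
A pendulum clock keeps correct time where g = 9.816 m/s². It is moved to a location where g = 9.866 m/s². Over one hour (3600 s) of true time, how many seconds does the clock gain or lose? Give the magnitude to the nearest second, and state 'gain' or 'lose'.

gain 9 s

The clock's period scales as T ∝ 1/√g, so T'/T = √(9.816/9.866) = 0.997463.
In 3600 s of true time the clock registers 3600/0.997463 = 3609.2 s, so it gains 9 s.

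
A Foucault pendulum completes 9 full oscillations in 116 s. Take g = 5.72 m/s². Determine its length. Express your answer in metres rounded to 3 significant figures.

24.1 m

T = 116/9 = 12.89 s.
From T = 2π√(L/g), L = gT²/(4π²) = 5.72 × 12.89²/(4π²) = 24.1 m.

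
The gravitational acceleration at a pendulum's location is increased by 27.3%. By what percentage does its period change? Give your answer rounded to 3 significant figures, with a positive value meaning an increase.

-11.4%

T ∝ 1/√g, so T'/T = 1/√(1.273) = 0.8863.
Percentage change in T = (0.8863 − 1) × 100% = -11.4%.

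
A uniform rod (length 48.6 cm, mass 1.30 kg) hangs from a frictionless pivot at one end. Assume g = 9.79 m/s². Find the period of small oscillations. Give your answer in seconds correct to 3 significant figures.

For a physical pendulum T = 2π√(I/(mgd)), with d = 0.2430 m from pivot to centre of mass.
I_cm = mL²/12 = 1.30 × 0.486²/12 = 0.02559 kg·m²; I = I_cm + md² = 0.02559 + 1.30 × 0.2430² = 0.1024 kg·m².
T = 2π√(0.1024/(1.30 × 9.79 × 0.2430)) = 1.14 s.

1.14 s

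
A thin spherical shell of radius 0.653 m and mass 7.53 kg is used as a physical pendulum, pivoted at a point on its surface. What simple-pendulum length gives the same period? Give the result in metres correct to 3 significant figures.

The equivalent simple-pendulum length is L_eq = I/(md), where I is about the pivot and d = 0.6530 m.
I_cm = (2/3)mR² = 2.141 kg·m², so I = I_cm + md² = 2.141 + 3.211 = 5.351 kg·m².
L_eq = 5.351/(7.53 × 0.6530) = 1.09 m.

1.09 m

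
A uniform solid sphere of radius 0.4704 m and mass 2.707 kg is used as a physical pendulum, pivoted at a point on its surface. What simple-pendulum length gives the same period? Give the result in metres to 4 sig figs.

The equivalent simple-pendulum length is L_eq = I/(md), where I is about the pivot and d = 0.47040 m.
I_cm = (2/5)mR² = 0.23960 kg·m², so I = I_cm + md² = 0.23960 + 0.59899 = 0.83859 kg·m².
L_eq = 0.83859/(2.707 × 0.47040) = 0.6586 m.

0.6586 m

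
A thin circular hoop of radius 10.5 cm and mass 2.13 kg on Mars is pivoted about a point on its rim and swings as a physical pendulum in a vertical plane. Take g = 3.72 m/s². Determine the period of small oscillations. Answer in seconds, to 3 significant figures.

I_cm = mr² = 0.02348 kg·m². The pivot is at distance d = 0.105 m from the centre of mass.
By the parallel-axis theorem, I = I_cm + md² = 0.02348 + 0.02348 = 0.04697 kg·m².
T = 2π√(I/(mgd)) = 2π√(0.04697/(2.13 × 3.72 × 0.105)) = 1.49 s.

1.49 s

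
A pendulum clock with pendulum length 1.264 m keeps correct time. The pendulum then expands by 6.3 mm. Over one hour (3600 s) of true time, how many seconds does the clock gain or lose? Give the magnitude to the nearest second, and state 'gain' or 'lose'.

T ∝ √L, so T'/T = √(1.27030/1.264) = 1.00249.
In 3600 s of true time the clock registers 3600/1.00249 = 3591.1 s, so it loses 9 s.

lose 9 s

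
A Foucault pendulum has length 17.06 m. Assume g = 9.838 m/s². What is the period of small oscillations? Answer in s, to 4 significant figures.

T = 2π√(L/g) = 2π√(17.06/9.838) = 2π × 1.3168 = 8.274 s.

8.274 s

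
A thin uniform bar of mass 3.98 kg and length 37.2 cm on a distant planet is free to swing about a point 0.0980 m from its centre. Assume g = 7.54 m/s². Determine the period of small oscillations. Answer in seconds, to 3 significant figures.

For a physical pendulum T = 2π√(I/(mgd)), with d = 0.09800 m from pivot to centre of mass.
I_cm = mL²/12 = 3.98 × 0.372²/12 = 0.04590 kg·m²; I = I_cm + md² = 0.04590 + 3.98 × 0.09800² = 0.08412 kg·m².
T = 2π√(0.08412/(3.98 × 7.54 × 0.09800)) = 1.06 s.

1.06 s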